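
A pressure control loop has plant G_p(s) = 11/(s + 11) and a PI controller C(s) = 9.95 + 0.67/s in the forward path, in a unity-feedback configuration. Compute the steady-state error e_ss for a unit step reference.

The open loop C(s)G_p(s) has a pole at the origin (type 1), so the static position error constant is infinite and e_ss = 1/(1+∞) = 0.

0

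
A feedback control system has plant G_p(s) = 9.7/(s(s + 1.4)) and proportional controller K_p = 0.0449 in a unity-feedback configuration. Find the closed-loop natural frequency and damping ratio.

ω_n = 0.66 rad/s, ζ = 1.06

1 + K_p·G_p(s) = 0 gives s² + 1.4s + 0.4355 = 0.
So ω_n² = 0.4355 ⇒ ω_n = 0.6599 rad/s, and ζ = 1.4/(2ω_n) = 1.06.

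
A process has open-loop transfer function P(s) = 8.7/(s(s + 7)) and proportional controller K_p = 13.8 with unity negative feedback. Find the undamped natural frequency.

ω_n = 11 rad/s

The closed-loop denominator is s(s+7) + 13.8·8.7 = s² + 7s + 120.1.
So ω_n² = 120.1 ⇒ ω_n = 10.96 rad/s, and ζ = 7/(2ω_n) = 0.319.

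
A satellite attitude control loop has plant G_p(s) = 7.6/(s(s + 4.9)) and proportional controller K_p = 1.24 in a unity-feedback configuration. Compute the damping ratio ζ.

ζ = 0.798

With unity feedback the closed-loop characteristic equation is s² + 4.9s + 1.24·7.6 = s² + 4.9s + 9.424 = 0.
So ω_n² = 9.424 ⇒ ω_n = 3.07 rad/s, and ζ = 4.9/(2ω_n) = 0.798.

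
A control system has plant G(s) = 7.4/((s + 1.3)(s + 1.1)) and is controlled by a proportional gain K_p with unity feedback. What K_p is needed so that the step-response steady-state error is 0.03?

Steady-state error for a unit step on this type-0 loop is 1/(1 + K_p·G(0)).
G(0) = 5.175. Require 1/(1 + K_p·5.175) = 0.03, so 1 + 5.175·K_p = 33.33.
K_p = (33.33 − 1)/5.175 = 6.25.

K_p = 6.25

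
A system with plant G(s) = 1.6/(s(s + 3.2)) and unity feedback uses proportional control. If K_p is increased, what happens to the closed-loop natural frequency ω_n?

ω_n = √(1.6·K_p), which grows with K_p.

increase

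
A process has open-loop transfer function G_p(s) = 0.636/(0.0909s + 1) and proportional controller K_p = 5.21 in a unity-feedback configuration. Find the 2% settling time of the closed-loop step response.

T_s ≈ 0.0843 s

Closed loop: T(s) = K_p·G_p/(1+K_p·G_p) = 3.314/(0.0909s + 1 + 3.314), with pole at s = −(1 + 3.314)/0.0909 = −47.45.
τ = 1/47.45 = 0.02107 s, so 2% settling time ≈ 4τ = 0.0843 s.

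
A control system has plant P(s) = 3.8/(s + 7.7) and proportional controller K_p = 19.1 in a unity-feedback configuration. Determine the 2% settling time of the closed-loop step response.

T_s ≈ 0.0498 s

Closed-loop transfer function: T(s) = K_p·P(s)/(1 + K_p·P(s)) = 72.58/(s + 7.7 + 72.58) = 72.58/(s + 80.28).
Time constant τ = 1/80.28 = 0.01246 s, so the 2% settling time is about 4τ = 0.0498 s.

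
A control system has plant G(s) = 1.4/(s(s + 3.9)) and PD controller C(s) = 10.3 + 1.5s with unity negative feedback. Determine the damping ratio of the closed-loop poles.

ζ = 0.79

Forward path: (10.3 + 1.5s)·1.4/(s(s+3.9)). The closed-loop characteristic equation is s² + (3.9 + 1.4·1.5)s + 1.4·10.3 = 0.
That is s² + 6s + 14.42 = 0, so ω_n = 3.797 rad/s and ζ = 6/(2·3.797) = 0.79.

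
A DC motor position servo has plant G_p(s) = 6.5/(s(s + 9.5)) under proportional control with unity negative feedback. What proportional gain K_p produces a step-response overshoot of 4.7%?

K_p = 7.14

From %OS = 100·exp(−πζ/√(1−ζ²)) = 4.7%, ζ = −ln(0.047)/√(π²+ln²(0.047)) = 0.6975.
Characteristic equation s² + 9.5s + 6.5K_p = 0 gives ζ = 9.5/(2√(6.5K_p)).
Setting ζ = 0.6975: √(6.5K_p) = 9.5/(2·0.6975) = 6.81, so K_p = 46.38/6.5 = 7.14.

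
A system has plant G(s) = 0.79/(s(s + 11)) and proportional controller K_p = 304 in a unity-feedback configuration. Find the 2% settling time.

From 1 + K_pG(s) = 0: s² + 11s + 240.2 = 0 ⇒ ω_n = 15.5, ζ = 0.3549.
2% settling time T_s ≈ 4/(ζω_n) = 4/5.5 = 0.727 s.

T_s ≈ 0.727 s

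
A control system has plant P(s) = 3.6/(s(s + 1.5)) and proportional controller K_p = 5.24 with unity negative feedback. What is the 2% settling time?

T_s ≈ 5.33 s

Closed-loop characteristic equation: s² + 1.5s + 18.86 = 0, so ω_n = 4.343 rad/s and ζ = 1.5/(2·4.343) = 0.1727.
2% settling time T_s ≈ 4/(ζω_n) = 4/0.75 = 5.33 s.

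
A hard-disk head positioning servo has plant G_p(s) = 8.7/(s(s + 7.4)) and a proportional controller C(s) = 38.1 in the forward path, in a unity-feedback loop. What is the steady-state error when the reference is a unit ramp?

0.0223

The loop has one pole at the origin (type 1). Velocity error constant K_v = lim_{s→0} s·C(s)G_p(s) = 38.1·8.7/7.4 = 44.79.
Steady-state error to a unit ramp: e_ss = 1/K_v = 0.0223.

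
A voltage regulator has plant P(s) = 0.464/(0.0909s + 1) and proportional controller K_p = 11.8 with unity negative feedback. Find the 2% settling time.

T_s ≈ 0.0562 s

Closed loop: T(s) = K_p·P/(1+K_p·P) = 5.475/(0.0909s + 1 + 5.475), with pole at s = −(1 + 5.475)/0.0909 = −71.23.
τ = 1/71.23 = 0.01404 s, so 2% settling time ≈ 4τ = 0.0562 s.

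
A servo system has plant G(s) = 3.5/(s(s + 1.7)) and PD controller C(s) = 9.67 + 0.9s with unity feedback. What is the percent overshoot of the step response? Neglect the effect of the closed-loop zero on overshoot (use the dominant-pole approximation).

23.7%

Forward path: (9.67 + 0.9s)·3.5/(s(s+1.7)). The closed-loop characteristic equation is s² + (1.7 + 3.5·0.9)s + 3.5·9.67 = 0.
That is s² + 4.85s + 33.84 = 0, so ω_n = 5.818 rad/s and ζ = 4.85/(2·5.818) = 0.4168.
%OS = 100·exp(−πζ/√(1−ζ²)) = 23.7%.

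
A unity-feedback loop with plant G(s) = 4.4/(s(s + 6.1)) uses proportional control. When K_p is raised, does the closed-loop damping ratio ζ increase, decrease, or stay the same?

decrease

ζ = 6.1/(2√(4.4K_p)); increasing K_p raises the denominator, so ζ falls.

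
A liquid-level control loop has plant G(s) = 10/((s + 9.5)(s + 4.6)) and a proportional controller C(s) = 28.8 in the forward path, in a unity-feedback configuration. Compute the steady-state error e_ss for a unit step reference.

The loop is type 0. Static position error constant K_pos = C(0)·G(0) = 28.8·0.2288 = 6.59.
Steady-state error to a unit step: e_ss = 1/(1+K_pos) = 1/7.59 = 0.132.

0.132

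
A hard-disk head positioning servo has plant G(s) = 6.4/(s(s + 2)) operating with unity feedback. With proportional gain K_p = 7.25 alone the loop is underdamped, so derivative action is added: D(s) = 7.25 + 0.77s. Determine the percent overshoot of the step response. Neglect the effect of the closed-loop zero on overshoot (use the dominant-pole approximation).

15.6%

Forward path: (7.25 + 0.77s)·6.4/(s(s+2)). The closed-loop characteristic equation is s² + (2 + 6.4·0.77)s + 6.4·7.25 = 0.
That is s² + 6.928s + 46.4 = 0, so ω_n = 6.812 rad/s and ζ = 6.928/(2·6.812) = 0.5085.
%OS = 100·exp(−πζ/√(1−ζ²)) = 15.6%.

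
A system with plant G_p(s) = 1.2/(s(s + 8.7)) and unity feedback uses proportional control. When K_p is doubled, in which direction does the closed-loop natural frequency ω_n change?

increase

ω_n = √(1.2·K_p), which grows with K_p.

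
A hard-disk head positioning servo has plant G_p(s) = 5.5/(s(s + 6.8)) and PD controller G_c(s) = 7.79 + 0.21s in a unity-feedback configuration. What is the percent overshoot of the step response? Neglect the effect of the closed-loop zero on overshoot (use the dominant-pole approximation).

9.04%

Forward path: (7.79 + 0.21s)·5.5/(s(s+6.8)). The closed-loop characteristic equation is s² + (6.8 + 5.5·0.21)s + 5.5·7.79 = 0.
That is s² + 7.955s + 42.84 = 0, so ω_n = 6.546 rad/s and ζ = 7.955/(2·6.546) = 0.6077.
%OS = 100·exp(−πζ/√(1−ζ²)) = 9.04%.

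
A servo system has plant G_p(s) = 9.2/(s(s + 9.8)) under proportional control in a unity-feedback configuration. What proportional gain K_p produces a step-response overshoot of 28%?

From %OS = 100·exp(−πζ/√(1−ζ²)) = 28%, ζ = −ln(0.28)/√(π²+ln²(0.28)) = 0.3755.
Characteristic equation s² + 9.8s + 9.2K_p = 0 gives ζ = 9.8/(2√(9.2K_p)).
Setting ζ = 0.3755: √(9.2K_p) = 9.8/(2·0.3755) = 13.05, so K_p = 170.2/9.2 = 18.5.

K_p = 18.5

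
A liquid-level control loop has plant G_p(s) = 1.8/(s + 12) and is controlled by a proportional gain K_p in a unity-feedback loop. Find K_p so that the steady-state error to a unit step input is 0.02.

For a type-0 loop with proportional control, e_ss = 1/(1 + K_p·G_p(0)).
G_p(0) = 0.15. Require 1/(1 + K_p·0.15) = 0.02, so 1 + 0.15·K_p = 50.
K_p = (50 − 1)/0.15 = 327.

K_p = 327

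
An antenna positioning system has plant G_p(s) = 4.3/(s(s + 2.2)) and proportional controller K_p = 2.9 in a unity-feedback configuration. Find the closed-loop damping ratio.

ζ = 0.312

With unity feedback the closed-loop characteristic equation is s² + 2.2s + 2.9·4.3 = s² + 2.2s + 12.47 = 0.
Matching s² + 2ζω_n s + ω_n²: ω_n = √12.47 = 3.531 rad/s and 2ζω_n = 2.2, so ζ = 2.2/(2·3.531) = 0.312.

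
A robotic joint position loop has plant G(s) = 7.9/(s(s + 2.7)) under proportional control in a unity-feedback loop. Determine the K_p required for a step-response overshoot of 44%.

K_p = 3.61

From %OS = 100·exp(−πζ/√(1−ζ²)) = 44%, ζ = −ln(0.44)/√(π²+ln²(0.44)) = 0.2528.
Characteristic equation s² + 2.7s + 7.9K_p = 0 gives ζ = 2.7/(2√(7.9K_p)).
Setting ζ = 0.2528: √(7.9K_p) = 2.7/(2·0.2528) = 5.339, so K_p = 28.51/7.9 = 3.61.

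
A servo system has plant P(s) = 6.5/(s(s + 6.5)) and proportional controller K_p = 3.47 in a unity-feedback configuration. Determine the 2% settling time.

T_s ≈ 1.23 s

From 1 + K_pP(s) = 0: s² + 6.5s + 22.55 = 0 ⇒ ω_n = 4.749, ζ = 0.6843.
2% settling time T_s ≈ 4/(ζω_n) = 4/3.25 = 1.23 s.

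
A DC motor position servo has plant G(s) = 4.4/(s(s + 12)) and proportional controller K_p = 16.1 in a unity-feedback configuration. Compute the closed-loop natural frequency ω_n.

ω_n = 8.42 rad/s

With unity feedback the closed-loop characteristic equation is s² + 12s + 16.1·4.4 = s² + 12s + 70.84 = 0.
So ω_n² = 70.84 ⇒ ω_n = 8.417 rad/s, and ζ = 12/(2ω_n) = 0.713.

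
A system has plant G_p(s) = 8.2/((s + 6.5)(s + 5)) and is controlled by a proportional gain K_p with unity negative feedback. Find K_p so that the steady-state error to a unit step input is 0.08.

The loop is type 0, so e_ss(step) = 1/(1 + K_pos) with K_pos = K_p·G_p(0).
G_p(0) = 0.2523. Require 1/(1 + K_p·0.2523) = 0.08, so 1 + 0.2523·K_p = 12.5.
K_p = (12.5 − 1)/0.2523 = 45.6.

K_p = 45.6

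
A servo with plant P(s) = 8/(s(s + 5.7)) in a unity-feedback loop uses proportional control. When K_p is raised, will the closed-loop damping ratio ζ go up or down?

decrease

ζ = 5.7/(2√(8K_p)); increasing K_p raises the denominator, so ζ falls.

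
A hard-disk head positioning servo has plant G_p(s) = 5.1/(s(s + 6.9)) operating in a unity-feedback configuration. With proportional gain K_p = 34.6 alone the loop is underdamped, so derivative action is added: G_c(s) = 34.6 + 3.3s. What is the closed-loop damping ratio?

ζ = 0.893

Forward path: (34.6 + 3.3s)·5.1/(s(s+6.9)). The closed-loop characteristic equation is s² + (6.9 + 5.1·3.3)s + 5.1·34.6 = 0.
That is s² + 23.73s + 176.5 = 0, so ω_n = 13.28 rad/s and ζ = 23.73/(2·13.28) = 0.8932.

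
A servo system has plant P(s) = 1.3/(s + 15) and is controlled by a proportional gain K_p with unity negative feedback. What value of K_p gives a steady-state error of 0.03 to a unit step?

For a type-0 loop with proportional control, e_ss = 1/(1 + K_p·P(0)).
P(0) = 0.08667. Require 1/(1 + K_p·0.08667) = 0.03, so 1 + 0.08667·K_p = 33.33.
K_p = (33.33 − 1)/0.08667 = 373.

K_p = 373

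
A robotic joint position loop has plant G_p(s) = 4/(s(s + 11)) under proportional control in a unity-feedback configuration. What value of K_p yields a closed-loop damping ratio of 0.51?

Closed-loop characteristic equation: s² + 11s + K_p·4 = 0.
So ω_n = √(4K_p) and 2ζω_n = 11, giving ζ = 11/(2√(4K_p)).
Setting ζ = 0.51: √(4K_p) = 11/(2·0.51) = 10.78, so K_p = 116.3/4 = 29.1.

K_p = 29.1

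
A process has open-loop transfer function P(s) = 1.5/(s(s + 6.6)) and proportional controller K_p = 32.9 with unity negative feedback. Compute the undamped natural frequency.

ω_n = 7.02 rad/s

1 + K_p·P(s) = 0 gives s² + 6.6s + 49.35 = 0.
Matching s² + 2ζω_n s + ω_n²: ω_n = √49.35 = 7.025 rad/s and 2ζω_n = 6.6, so ζ = 6.6/(2·7.025) = 0.47.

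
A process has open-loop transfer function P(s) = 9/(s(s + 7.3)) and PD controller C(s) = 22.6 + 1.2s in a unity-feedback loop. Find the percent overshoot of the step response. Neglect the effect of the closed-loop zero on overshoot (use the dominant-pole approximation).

Forward path: (22.6 + 1.2s)·9/(s(s+7.3)). The closed-loop characteristic equation is s² + (7.3 + 9·1.2)s + 9·22.6 = 0.
That is s² + 18.1s + 203.4 = 0, so ω_n = 14.26 rad/s and ζ = 18.1/(2·14.26) = 0.6346.
%OS = 100·exp(−πζ/√(1−ζ²)) = 7.58%.

7.58%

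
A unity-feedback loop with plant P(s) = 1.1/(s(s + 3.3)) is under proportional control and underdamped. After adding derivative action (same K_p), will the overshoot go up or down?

decrease

With PD the characteristic equation becomes s² + (a + K·K_d)s + K·K_p = 0; the damping term grows, ζ rises, overshoot falls.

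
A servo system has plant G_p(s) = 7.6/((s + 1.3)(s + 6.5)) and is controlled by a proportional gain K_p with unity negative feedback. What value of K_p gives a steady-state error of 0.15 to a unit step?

Steady-state error for a unit step on this type-0 loop is 1/(1 + K_p·G_p(0)).
G_p(0) = 0.8994. Require 1/(1 + K_p·0.8994) = 0.15, so 1 + 0.8994·K_p = 6.667.
K_p = (6.667 − 1)/0.8994 = 6.3.

K_p = 6.3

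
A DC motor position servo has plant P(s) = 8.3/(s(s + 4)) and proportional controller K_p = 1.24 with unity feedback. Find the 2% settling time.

From 1 + K_pP(s) = 0: s² + 4s + 10.29 = 0 ⇒ ω_n = 3.208, ζ = 0.6234.
2% settling time T_s ≈ 4/(ζω_n) = 4/2 = 2 s.

T_s ≈ 2 s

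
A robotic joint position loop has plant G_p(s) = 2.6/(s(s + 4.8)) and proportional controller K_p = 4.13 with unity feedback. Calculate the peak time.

From 1 + K_pG_p(s) = 0: s² + 4.8s + 10.74 = 0 ⇒ ω_n = 3.277, ζ = 0.7324.
Damped frequency ω_d = ω_n√(1−ζ²) = 2.231 rad/s, so peak time T_p = π/ω_d = 1.41 s.

T_p = 1.41 s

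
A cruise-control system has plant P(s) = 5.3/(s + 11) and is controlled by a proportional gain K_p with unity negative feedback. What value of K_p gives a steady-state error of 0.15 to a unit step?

K_p = 11.8

The loop is type 0, so e_ss(step) = 1/(1 + K_pos) with K_pos = K_p·P(0).
P(0) = 0.4818. Require 1/(1 + K_p·0.4818) = 0.15, so 1 + 0.4818·K_p = 6.667.
K_p = (6.667 − 1)/0.4818 = 11.8.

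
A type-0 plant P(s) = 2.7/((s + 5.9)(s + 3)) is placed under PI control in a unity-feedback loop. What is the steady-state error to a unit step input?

0

The PI controller's integrator makes the forward path type 1, so e_ss to a step is zero.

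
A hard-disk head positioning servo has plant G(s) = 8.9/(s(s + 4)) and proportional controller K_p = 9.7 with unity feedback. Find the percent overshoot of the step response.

From 1 + K_pG(s) = 0: s² + 4s + 86.33 = 0 ⇒ ω_n = 9.291, ζ = 0.2153.
%OS = 100·exp(−πζ/√(1−ζ²)) = 100·exp(−π·0.2153/√0.9537) = 50%.

50%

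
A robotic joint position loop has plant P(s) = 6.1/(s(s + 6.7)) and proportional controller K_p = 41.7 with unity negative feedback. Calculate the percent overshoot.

50.9%

The closed-loop denominator s² + 6.7s + 254.4 gives ω_n = √254.4 = 15.95 and ζ = 6.7/(2ω_n) = 0.21.
%OS = 100·exp(−πζ/√(1−ζ²)) = 100·exp(−π·0.21/√0.9559) = 50.9%.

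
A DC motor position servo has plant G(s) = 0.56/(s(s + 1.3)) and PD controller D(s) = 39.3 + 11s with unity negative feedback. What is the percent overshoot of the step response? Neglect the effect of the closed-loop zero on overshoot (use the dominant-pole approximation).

1.63%

Forward path: (39.3 + 11s)·0.56/(s(s+1.3)). The closed-loop characteristic equation is s² + (1.3 + 0.56·11)s + 0.56·39.3 = 0.
That is s² + 7.46s + 22.01 = 0, so ω_n = 4.691 rad/s and ζ = 7.46/(2·4.691) = 0.7951.
%OS = 100·exp(−πζ/√(1−ζ²)) = 1.63%.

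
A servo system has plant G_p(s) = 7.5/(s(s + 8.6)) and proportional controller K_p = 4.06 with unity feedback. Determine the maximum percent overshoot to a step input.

2.01%

From 1 + K_pG_p(s) = 0: s² + 8.6s + 30.45 = 0 ⇒ ω_n = 5.518, ζ = 0.7792.
%OS = 100·exp(−πζ/√(1−ζ²)) = 100·exp(−π·0.7792/√0.3928) = 2.01%.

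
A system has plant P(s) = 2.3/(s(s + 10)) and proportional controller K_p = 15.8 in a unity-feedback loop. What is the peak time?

The closed-loop denominator s² + 10s + 36.34 gives ω_n = √36.34 = 6.028 and ζ = 10/(2ω_n) = 0.8294.
Damped frequency ω_d = ω_n√(1−ζ²) = 3.367 rad/s, so peak time T_p = π/ω_d = 0.933 s.

T_p = 0.933 s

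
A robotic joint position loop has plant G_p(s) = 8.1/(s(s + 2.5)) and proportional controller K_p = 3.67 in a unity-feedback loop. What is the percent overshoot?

47.7%

From 1 + K_pG_p(s) = 0: s² + 2.5s + 29.73 = 0 ⇒ ω_n = 5.452, ζ = 0.2293.
%OS = 100·exp(−πζ/√(1−ζ²)) = 100·exp(−π·0.2293/√0.9474) = 47.7%.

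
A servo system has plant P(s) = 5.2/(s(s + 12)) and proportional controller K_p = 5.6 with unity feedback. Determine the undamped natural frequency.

1 + K_p·P(s) = 0 gives s² + 12s + 29.12 = 0.
Matching s² + 2ζω_n s + ω_n²: ω_n = √29.12 = 5.396 rad/s and 2ζω_n = 12, so ζ = 12/(2·5.396) = 1.11.

ω_n = 5.4 rad/s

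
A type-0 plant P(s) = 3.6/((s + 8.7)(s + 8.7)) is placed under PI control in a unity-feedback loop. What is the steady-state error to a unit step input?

0

The PI controller's integrator makes the forward path type 1, so e_ss to a step is zero.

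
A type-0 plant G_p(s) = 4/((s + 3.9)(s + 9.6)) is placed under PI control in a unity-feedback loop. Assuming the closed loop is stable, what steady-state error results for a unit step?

0

The PI controller's integrator makes the forward path type 1, so e_ss to a step is zero.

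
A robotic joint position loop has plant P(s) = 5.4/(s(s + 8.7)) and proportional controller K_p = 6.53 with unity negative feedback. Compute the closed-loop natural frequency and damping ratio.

ω_n = 5.94 rad/s, ζ = 0.733

With unity feedback the closed-loop characteristic equation is s² + 8.7s + 6.53·5.4 = s² + 8.7s + 35.26 = 0.
Matching s² + 2ζω_n s + ω_n²: ω_n = √35.26 = 5.938 rad/s and 2ζω_n = 8.7, so ζ = 8.7/(2·5.938) = 0.733.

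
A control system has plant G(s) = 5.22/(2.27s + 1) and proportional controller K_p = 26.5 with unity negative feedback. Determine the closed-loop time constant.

τ = 0.0163 s

Closed loop: T(s) = K_p·G/(1+K_p·G) = 138.3/(2.27s + 1 + 138.3), with pole at s = −(1 + 138.3)/2.27 = −61.38.
Closed-loop time constant τ = 1/61.38 = 0.0163 s.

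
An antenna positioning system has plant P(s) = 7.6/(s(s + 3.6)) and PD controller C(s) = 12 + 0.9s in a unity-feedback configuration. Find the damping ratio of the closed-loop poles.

Forward path: (12 + 0.9s)·7.6/(s(s+3.6)). The closed-loop characteristic equation is s² + (3.6 + 7.6·0.9)s + 7.6·12 = 0.
That is s² + 10.44s + 91.2 = 0, so ω_n = 9.55 rad/s and ζ = 10.44/(2·9.55) = 0.5466.

ζ = 0.547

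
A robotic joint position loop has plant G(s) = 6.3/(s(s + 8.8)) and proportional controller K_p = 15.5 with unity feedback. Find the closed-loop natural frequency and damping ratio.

ω_n = 9.88 rad/s, ζ = 0.445

With unity feedback the closed-loop characteristic equation is s² + 8.8s + 15.5·6.3 = s² + 8.8s + 97.65 = 0.
So ω_n² = 97.65 ⇒ ω_n = 9.882 rad/s, and ζ = 8.8/(2ω_n) = 0.445.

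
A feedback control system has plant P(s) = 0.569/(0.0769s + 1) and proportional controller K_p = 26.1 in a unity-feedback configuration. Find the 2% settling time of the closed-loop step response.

T_s ≈ 0.0194 s

Closed loop: T(s) = K_p·P/(1+K_p·P) = 14.85/(0.0769s + 1 + 14.85), with pole at s = −(1 + 14.85)/0.0769 = −206.1.
τ = 1/206.1 = 0.004851 s, so 2% settling time ≈ 4τ = 0.0194 s.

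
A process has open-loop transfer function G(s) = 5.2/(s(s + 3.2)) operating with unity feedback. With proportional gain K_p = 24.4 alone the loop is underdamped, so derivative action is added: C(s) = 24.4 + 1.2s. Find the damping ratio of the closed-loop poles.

Forward path: (24.4 + 1.2s)·5.2/(s(s+3.2)). The closed-loop characteristic equation is s² + (3.2 + 5.2·1.2)s + 5.2·24.4 = 0.
That is s² + 9.44s + 126.9 = 0, so ω_n = 11.26 rad/s and ζ = 9.44/(2·11.26) = 0.419.

ζ = 0.419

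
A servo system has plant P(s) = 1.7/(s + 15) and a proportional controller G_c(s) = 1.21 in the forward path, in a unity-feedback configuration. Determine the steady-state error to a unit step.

0.879

The loop is type 0. Static position error constant K_pos = G_c(0)·P(0) = 1.21·0.1133 = 0.1371.
Steady-state error to a unit step: e_ss = 1/(1+K_pos) = 1/1.137 = 0.879.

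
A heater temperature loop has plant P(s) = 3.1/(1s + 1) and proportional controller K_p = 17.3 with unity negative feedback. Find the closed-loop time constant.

τ = 0.0183 s

Closed loop: T(s) = K_p·P/(1+K_p·P) = 53.63/(1s + 1 + 53.63), with pole at s = −(1 + 53.63)/1 = −54.63.
Closed-loop time constant τ = 1/54.63 = 0.0183 s.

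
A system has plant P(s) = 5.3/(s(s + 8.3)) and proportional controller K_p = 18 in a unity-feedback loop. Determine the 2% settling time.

The closed-loop denominator s² + 8.3s + 95.4 gives ω_n = √95.4 = 9.767 and ζ = 8.3/(2ω_n) = 0.4249.
2% settling time T_s ≈ 4/(ζω_n) = 4/4.15 = 0.964 s.

T_s ≈ 0.964 s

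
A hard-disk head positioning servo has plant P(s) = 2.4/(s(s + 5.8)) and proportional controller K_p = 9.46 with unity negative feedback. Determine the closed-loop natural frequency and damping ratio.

The closed-loop denominator is s(s+5.8) + 9.46·2.4 = s² + 5.8s + 22.7.
So ω_n² = 22.7 ⇒ ω_n = 4.765 rad/s, and ζ = 5.8/(2ω_n) = 0.609.

ω_n = 4.76 rad/s, ζ = 0.609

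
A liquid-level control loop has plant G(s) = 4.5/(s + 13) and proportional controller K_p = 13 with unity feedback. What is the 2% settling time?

Closed-loop transfer function: T(s) = K_p·G(s)/(1 + K_p·G(s)) = 58.5/(s + 13 + 58.5) = 58.5/(s + 71.5).
Time constant τ = 1/71.5 = 0.01399 s, so the 2% settling time is about 4τ = 0.0559 s.

T_s ≈ 0.0559 s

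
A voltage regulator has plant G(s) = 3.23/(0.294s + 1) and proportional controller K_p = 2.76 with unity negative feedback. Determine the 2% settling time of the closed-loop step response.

T_s ≈ 0.119 s

Closed loop: T(s) = K_p·G/(1+K_p·G) = 8.915/(0.294s + 1 + 8.915), with pole at s = −(1 + 8.915)/0.294 = −33.72.
τ = 1/33.72 = 0.02965 s, so 2% settling time ≈ 4τ = 0.119 s.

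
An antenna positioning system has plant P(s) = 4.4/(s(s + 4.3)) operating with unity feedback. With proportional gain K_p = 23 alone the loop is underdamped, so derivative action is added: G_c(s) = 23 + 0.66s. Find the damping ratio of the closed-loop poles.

Forward path: (23 + 0.66s)·4.4/(s(s+4.3)). The closed-loop characteristic equation is s² + (4.3 + 4.4·0.66)s + 4.4·23 = 0.
That is s² + 7.204s + 101.2 = 0, so ω_n = 10.06 rad/s and ζ = 7.204/(2·10.06) = 0.3581.

ζ = 0.358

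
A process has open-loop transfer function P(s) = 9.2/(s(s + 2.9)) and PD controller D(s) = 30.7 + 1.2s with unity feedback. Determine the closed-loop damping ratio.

Forward path: (30.7 + 1.2s)·9.2/(s(s+2.9)). The closed-loop characteristic equation is s² + (2.9 + 9.2·1.2)s + 9.2·30.7 = 0.
That is s² + 13.94s + 282.4 = 0, so ω_n = 16.81 rad/s and ζ = 13.94/(2·16.81) = 0.4147.

ζ = 0.415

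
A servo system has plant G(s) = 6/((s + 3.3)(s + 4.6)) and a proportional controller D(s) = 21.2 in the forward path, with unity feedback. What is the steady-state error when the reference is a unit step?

The loop is type 0. Static position error constant K_pos = D(0)·G(0) = 21.2·0.3953 = 8.379.
Steady-state error to a unit step: e_ss = 1/(1+K_pos) = 1/9.379 = 0.107.

0.107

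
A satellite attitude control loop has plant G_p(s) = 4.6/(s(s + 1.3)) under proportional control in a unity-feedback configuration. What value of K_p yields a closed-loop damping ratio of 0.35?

Closed-loop characteristic equation: s² + 1.3s + K_p·4.6 = 0.
So ω_n = √(4.6K_p) and 2ζω_n = 1.3, giving ζ = 1.3/(2√(4.6K_p)).
Setting ζ = 0.35: √(4.6K_p) = 1.3/(2·0.35) = 1.857, so K_p = 3.449/4.6 = 0.75.

K_p = 0.75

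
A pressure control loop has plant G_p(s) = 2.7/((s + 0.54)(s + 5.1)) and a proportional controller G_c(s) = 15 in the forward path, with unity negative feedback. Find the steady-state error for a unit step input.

The loop is type 0. Static position error constant K_pos = G_c(0)·G_p(0) = 15·0.9804 = 14.71.
Steady-state error to a unit step: e_ss = 1/(1+K_pos) = 1/15.71 = 0.0637.

0.0637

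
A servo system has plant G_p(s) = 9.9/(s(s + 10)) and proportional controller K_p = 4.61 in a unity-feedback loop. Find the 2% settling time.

T_s ≈ 0.8 s

Closed-loop characteristic equation: s² + 10s + 45.64 = 0, so ω_n = 6.756 rad/s and ζ = 10/(2·6.756) = 0.7401.
2% settling time T_s ≈ 4/(ζω_n) = 4/5 = 0.8 s.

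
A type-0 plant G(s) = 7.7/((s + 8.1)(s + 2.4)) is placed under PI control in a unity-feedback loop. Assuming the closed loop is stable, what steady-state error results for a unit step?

The PI controller's integrator makes the forward path type 1, so e_ss to a step is zero.

0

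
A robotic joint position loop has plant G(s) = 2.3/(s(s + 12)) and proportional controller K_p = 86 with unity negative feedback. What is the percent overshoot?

The closed-loop denominator s² + 12s + 197.8 gives ω_n = √197.8 = 14.06 and ζ = 12/(2ω_n) = 0.4266.
%OS = 100·exp(−πζ/√(1−ζ²)) = 100·exp(−π·0.4266/√0.818) = 22.7%.

22.7%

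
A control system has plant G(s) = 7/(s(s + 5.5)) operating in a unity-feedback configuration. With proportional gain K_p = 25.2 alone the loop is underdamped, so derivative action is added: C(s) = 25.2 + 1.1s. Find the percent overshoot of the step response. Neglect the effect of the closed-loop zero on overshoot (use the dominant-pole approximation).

Forward path: (25.2 + 1.1s)·7/(s(s+5.5)). The closed-loop characteristic equation is s² + (5.5 + 7·1.1)s + 7·25.2 = 0.
That is s² + 13.2s + 176.4 = 0, so ω_n = 13.28 rad/s and ζ = 13.2/(2·13.28) = 0.4969.
%OS = 100·exp(−πζ/√(1−ζ²)) = 16.5%.

16.5%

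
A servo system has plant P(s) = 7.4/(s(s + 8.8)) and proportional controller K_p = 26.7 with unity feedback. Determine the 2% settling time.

T_s ≈ 0.909 s

Closed-loop characteristic equation: s² + 8.8s + 197.6 = 0, so ω_n = 14.06 rad/s and ζ = 8.8/(2·14.06) = 0.313.
2% settling time T_s ≈ 4/(ζω_n) = 4/4.4 = 0.909 s.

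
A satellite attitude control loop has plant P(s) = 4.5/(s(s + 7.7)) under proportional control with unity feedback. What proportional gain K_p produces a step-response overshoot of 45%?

From %OS = 100·exp(−πζ/√(1−ζ²)) = 45%, ζ = −ln(0.45)/√(π²+ln²(0.45)) = 0.2463.
Characteristic equation s² + 7.7s + 4.5K_p = 0 gives ζ = 7.7/(2√(4.5K_p)).
Setting ζ = 0.2463: √(4.5K_p) = 7.7/(2·0.2463) = 15.63, so K_p = 244.3/4.5 = 54.3.

K_p = 54.3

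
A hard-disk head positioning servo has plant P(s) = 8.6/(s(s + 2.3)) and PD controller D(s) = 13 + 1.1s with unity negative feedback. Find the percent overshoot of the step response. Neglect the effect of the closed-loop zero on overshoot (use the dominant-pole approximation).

12.2%

Forward path: (13 + 1.1s)·8.6/(s(s+2.3)). The closed-loop characteristic equation is s² + (2.3 + 8.6·1.1)s + 8.6·13 = 0.
That is s² + 11.76s + 111.8 = 0, so ω_n = 10.57 rad/s and ζ = 11.76/(2·10.57) = 0.5561.
%OS = 100·exp(−πζ/√(1−ζ²)) = 12.2%.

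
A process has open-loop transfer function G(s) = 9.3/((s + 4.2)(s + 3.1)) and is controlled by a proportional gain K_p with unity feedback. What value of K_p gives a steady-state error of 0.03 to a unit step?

K_p = 45.3

The loop is type 0, so e_ss(step) = 1/(1 + K_pos) with K_pos = K_p·G(0).
G(0) = 0.7143. Require 1/(1 + K_p·0.7143) = 0.03, so 1 + 0.7143·K_p = 33.33.
K_p = (33.33 − 1)/0.7143 = 45.3.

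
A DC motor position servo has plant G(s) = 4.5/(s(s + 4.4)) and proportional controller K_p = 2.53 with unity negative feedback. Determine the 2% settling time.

The closed-loop denominator s² + 4.4s + 11.38 gives ω_n = √11.38 = 3.374 and ζ = 4.4/(2ω_n) = 0.652.
2% settling time T_s ≈ 4/(ζω_n) = 4/2.2 = 1.82 s.

T_s ≈ 1.82 s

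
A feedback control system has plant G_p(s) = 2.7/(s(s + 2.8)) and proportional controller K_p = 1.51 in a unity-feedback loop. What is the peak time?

T_p = 2.16 s

The closed-loop denominator s² + 2.8s + 4.077 gives ω_n = √4.077 = 2.019 and ζ = 2.8/(2ω_n) = 0.6934.
Damped frequency ω_d = ω_n√(1−ζ²) = 1.455 rad/s, so peak time T_p = π/ω_d = 2.16 s.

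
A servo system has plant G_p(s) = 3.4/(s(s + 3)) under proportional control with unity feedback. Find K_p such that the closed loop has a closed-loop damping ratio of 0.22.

K_p = 13.7

Closed-loop characteristic equation: s² + 3s + K_p·3.4 = 0.
So ω_n = √(3.4K_p) and 2ζω_n = 3, giving ζ = 3/(2√(3.4K_p)).
Setting ζ = 0.22: √(3.4K_p) = 3/(2·0.22) = 6.818, so K_p = 46.49/3.4 = 13.7.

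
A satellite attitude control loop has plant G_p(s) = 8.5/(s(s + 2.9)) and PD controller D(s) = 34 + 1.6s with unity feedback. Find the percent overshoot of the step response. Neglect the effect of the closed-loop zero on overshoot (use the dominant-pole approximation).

17.5%

Forward path: (34 + 1.6s)·8.5/(s(s+2.9)). The closed-loop characteristic equation is s² + (2.9 + 8.5·1.6)s + 8.5·34 = 0.
That is s² + 16.5s + 289 = 0, so ω_n = 17 rad/s and ζ = 16.5/(2·17) = 0.4853.
%OS = 100·exp(−πζ/√(1−ζ²)) = 17.5%.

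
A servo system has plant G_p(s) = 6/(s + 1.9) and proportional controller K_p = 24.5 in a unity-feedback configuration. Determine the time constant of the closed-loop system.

Closed-loop transfer function: T(s) = K_p·G_p(s)/(1 + K_p·G_p(s)) = 147/(s + 1.9 + 147) = 147/(s + 148.9).
Time constant τ = 1/148.9 = 0.00672 s.

τ = 0.00672 s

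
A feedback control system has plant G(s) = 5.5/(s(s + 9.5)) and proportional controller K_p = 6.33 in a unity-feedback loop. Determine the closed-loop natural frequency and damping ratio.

The closed-loop denominator is s(s+9.5) + 6.33·5.5 = s² + 9.5s + 34.81.
Matching s² + 2ζω_n s + ω_n²: ω_n = √34.81 = 5.9 rad/s and 2ζω_n = 9.5, so ζ = 9.5/(2·5.9) = 0.805.

ω_n = 5.9 rad/s, ζ = 0.805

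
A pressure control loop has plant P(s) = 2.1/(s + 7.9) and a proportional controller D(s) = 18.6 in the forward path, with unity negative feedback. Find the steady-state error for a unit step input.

The loop is type 0. Static position error constant K_pos = D(0)·P(0) = 18.6·0.2658 = 4.944.
Steady-state error to a unit step: e_ss = 1/(1+K_pos) = 1/5.944 = 0.168.

0.168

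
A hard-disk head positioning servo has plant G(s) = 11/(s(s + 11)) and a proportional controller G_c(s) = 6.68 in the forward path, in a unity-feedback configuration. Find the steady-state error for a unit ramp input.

The loop has one pole at the origin (type 1). Velocity error constant K_v = lim_{s→0} s·G_c(s)G(s) = 6.68·11/11 = 6.68.
Steady-state error to a unit ramp: e_ss = 1/K_v = 0.15.

0.15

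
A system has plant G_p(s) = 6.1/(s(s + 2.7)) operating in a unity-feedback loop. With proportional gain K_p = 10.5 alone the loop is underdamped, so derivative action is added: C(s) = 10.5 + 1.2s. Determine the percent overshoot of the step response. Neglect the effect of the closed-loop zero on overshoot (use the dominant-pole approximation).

8.03%

Forward path: (10.5 + 1.2s)·6.1/(s(s+2.7)). The closed-loop characteristic equation is s² + (2.7 + 6.1·1.2)s + 6.1·10.5 = 0.
That is s² + 10.02s + 64.05 = 0, so ω_n = 8.003 rad/s and ζ = 10.02/(2·8.003) = 0.626.
%OS = 100·exp(−πζ/√(1−ζ²)) = 8.03%.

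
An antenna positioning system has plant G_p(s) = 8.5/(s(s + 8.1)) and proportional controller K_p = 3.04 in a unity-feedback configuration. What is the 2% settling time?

T_s ≈ 0.988 s

From 1 + K_pG_p(s) = 0: s² + 8.1s + 25.84 = 0 ⇒ ω_n = 5.083, ζ = 0.7967.
2% settling time T_s ≈ 4/(ζω_n) = 4/4.05 = 0.988 s.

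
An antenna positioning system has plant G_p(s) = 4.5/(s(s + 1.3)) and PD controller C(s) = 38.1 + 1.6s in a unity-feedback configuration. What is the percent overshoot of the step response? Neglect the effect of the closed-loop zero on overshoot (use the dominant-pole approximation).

34%

Forward path: (38.1 + 1.6s)·4.5/(s(s+1.3)). The closed-loop characteristic equation is s² + (1.3 + 4.5·1.6)s + 4.5·38.1 = 0.
That is s² + 8.5s + 171.5 = 0, so ω_n = 13.09 rad/s and ζ = 8.5/(2·13.09) = 0.3246.
%OS = 100·exp(−πζ/√(1−ζ²)) = 34%.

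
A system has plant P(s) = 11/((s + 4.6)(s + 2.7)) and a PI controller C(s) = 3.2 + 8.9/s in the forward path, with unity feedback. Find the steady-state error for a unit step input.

The open loop C(s)P(s) has a pole at the origin (type 1), so the static position error constant is infinite and e_ss = 1/(1+∞) = 0.

0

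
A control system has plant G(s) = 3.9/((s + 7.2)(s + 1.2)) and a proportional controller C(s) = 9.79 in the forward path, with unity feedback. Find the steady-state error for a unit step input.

The loop is type 0. Static position error constant K_pos = C(0)·G(0) = 9.79·0.4514 = 4.419.
Steady-state error to a unit step: e_ss = 1/(1+K_pos) = 1/5.419 = 0.185.

0.185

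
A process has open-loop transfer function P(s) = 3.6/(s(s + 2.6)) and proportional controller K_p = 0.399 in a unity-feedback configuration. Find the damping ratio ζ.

ζ = 1.08

The closed-loop denominator is s(s+2.6) + 0.399·3.6 = s² + 2.6s + 1.436.
So ω_n² = 1.436 ⇒ ω_n = 1.198 rad/s, and ζ = 2.6/(2ω_n) = 1.08.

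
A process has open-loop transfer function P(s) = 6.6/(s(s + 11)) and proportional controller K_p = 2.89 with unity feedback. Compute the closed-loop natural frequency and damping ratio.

The closed-loop denominator is s(s+11) + 2.89·6.6 = s² + 11s + 19.07.
Matching s² + 2ζω_n s + ω_n²: ω_n = √19.07 = 4.367 rad/s and 2ζω_n = 11, so ζ = 11/(2·4.367) = 1.26.

ω_n = 4.37 rad/s, ζ = 1.26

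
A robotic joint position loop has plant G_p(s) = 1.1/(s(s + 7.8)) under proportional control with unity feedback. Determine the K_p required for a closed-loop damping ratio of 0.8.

K_p = 21.6

Closed-loop characteristic equation: s² + 7.8s + K_p·1.1 = 0.
So ω_n = √(1.1K_p) and 2ζω_n = 7.8, giving ζ = 7.8/(2√(1.1K_p)).
Setting ζ = 0.8: √(1.1K_p) = 7.8/(2·0.8) = 4.875, so K_p = 23.77/1.1 = 21.6.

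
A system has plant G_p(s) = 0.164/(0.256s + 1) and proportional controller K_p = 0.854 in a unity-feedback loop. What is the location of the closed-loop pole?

s = -4.453

Closed loop: T(s) = K_p·G_p/(1+K_p·G_p) = 0.1401/(0.256s + 1 + 0.1401), with pole at s = −(1 + 0.1401)/0.256 = −4.453.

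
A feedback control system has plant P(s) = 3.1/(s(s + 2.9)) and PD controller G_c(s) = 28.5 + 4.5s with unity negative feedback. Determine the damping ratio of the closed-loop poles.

ζ = 0.896

Forward path: (28.5 + 4.5s)·3.1/(s(s+2.9)). The closed-loop characteristic equation is s² + (2.9 + 3.1·4.5)s + 3.1·28.5 = 0.
That is s² + 16.85s + 88.35 = 0, so ω_n = 9.399 rad/s and ζ = 16.85/(2·9.399) = 0.8963.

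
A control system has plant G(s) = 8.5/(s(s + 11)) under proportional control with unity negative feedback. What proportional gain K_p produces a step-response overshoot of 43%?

K_p = 52.9

From %OS = 100·exp(−πζ/√(1−ζ²)) = 43%, ζ = −ln(0.43)/√(π²+ln²(0.43)) = 0.2594.
Characteristic equation s² + 11s + 8.5K_p = 0 gives ζ = 11/(2√(8.5K_p)).
Setting ζ = 0.2594: √(8.5K_p) = 11/(2·0.2594) = 21.2, so K_p = 449.4/8.5 = 52.9.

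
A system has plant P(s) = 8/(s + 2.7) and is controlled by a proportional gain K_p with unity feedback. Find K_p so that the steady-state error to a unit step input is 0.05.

For a type-0 loop with proportional control, e_ss = 1/(1 + K_p·P(0)).
P(0) = 2.963. Require 1/(1 + K_p·2.963) = 0.05, so 1 + 2.963·K_p = 20.
K_p = (20 − 1)/2.963 = 6.41.

K_p = 6.41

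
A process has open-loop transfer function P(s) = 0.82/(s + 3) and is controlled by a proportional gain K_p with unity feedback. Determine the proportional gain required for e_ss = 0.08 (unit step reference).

K_p = 42.1

The loop is type 0, so e_ss(step) = 1/(1 + K_pos) with K_pos = K_p·P(0).
P(0) = 0.2733. Require 1/(1 + K_p·0.2733) = 0.08, so 1 + 0.2733·K_p = 12.5.
K_p = (12.5 − 1)/0.2733 = 42.1.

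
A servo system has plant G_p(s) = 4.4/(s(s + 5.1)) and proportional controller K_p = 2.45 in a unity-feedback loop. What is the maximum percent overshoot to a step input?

2.08%

From 1 + K_pG_p(s) = 0: s² + 5.1s + 10.78 = 0 ⇒ ω_n = 3.283, ζ = 0.7767.
%OS = 100·exp(−πζ/√(1−ζ²)) = 100·exp(−π·0.7767/√0.3968) = 2.08%.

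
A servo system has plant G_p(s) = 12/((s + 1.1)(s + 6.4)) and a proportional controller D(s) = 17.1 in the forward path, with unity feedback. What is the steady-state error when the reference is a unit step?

0.0332

The loop is type 0. Static position error constant K_pos = D(0)·G_p(0) = 17.1·1.705 = 29.15.
Steady-state error to a unit step: e_ss = 1/(1+K_pos) = 1/30.15 = 0.0332.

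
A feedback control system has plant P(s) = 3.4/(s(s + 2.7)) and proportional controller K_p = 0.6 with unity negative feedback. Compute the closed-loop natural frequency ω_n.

The closed-loop denominator is s(s+2.7) + 0.6·3.4 = s² + 2.7s + 2.04.
Matching s² + 2ζω_n s + ω_n²: ω_n = √2.04 = 1.428 rad/s and 2ζω_n = 2.7, so ζ = 2.7/(2·1.428) = 0.945.

ω_n = 1.43 rad/s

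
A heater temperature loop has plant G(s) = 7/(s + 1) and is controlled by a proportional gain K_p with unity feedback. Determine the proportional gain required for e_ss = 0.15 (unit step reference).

For a type-0 loop with proportional control, e_ss = 1/(1 + K_p·G(0)).
G(0) = 7. Require 1/(1 + K_p·7) = 0.15, so 1 + 7·K_p = 6.667.
K_p = (6.667 − 1)/7 = 0.81.

K_p = 0.81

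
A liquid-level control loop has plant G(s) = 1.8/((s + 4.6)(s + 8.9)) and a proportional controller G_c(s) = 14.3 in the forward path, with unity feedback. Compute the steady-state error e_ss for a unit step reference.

The loop is type 0. Static position error constant K_pos = G_c(0)·G(0) = 14.3·0.04397 = 0.6287.
Steady-state error to a unit step: e_ss = 1/(1+K_pos) = 1/1.629 = 0.614.

0.614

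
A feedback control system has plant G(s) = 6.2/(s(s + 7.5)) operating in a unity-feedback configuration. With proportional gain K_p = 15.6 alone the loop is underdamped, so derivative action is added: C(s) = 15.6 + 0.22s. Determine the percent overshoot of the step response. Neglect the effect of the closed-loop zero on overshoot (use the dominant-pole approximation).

20.5%

Forward path: (15.6 + 0.22s)·6.2/(s(s+7.5)). The closed-loop characteristic equation is s² + (7.5 + 6.2·0.22)s + 6.2·15.6 = 0.
That is s² + 8.864s + 96.72 = 0, so ω_n = 9.835 rad/s and ζ = 8.864/(2·9.835) = 0.4507.
%OS = 100·exp(−πζ/√(1−ζ²)) = 20.5%.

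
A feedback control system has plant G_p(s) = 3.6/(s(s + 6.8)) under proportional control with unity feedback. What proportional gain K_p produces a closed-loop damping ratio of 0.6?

Closed-loop characteristic equation: s² + 6.8s + K_p·3.6 = 0.
So ω_n = √(3.6K_p) and 2ζω_n = 6.8, giving ζ = 6.8/(2√(3.6K_p)).
Setting ζ = 0.6: √(3.6K_p) = 6.8/(2·0.6) = 5.667, so K_p = 32.11/3.6 = 8.92.

K_p = 8.92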